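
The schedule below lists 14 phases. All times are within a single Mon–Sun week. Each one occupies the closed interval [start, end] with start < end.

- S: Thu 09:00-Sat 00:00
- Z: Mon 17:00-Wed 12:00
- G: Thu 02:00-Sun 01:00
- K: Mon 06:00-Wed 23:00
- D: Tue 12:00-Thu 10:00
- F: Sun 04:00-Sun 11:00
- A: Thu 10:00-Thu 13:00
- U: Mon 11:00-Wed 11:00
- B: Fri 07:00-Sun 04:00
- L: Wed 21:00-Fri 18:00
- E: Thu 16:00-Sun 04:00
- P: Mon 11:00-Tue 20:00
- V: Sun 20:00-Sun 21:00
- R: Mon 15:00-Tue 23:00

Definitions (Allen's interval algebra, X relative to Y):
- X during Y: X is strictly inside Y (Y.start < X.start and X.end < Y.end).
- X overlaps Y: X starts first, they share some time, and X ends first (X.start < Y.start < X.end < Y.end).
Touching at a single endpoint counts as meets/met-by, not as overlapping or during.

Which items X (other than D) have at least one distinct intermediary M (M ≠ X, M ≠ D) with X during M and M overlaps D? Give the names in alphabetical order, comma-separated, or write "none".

Target D = [Tue 12:00, Thu 10:00].
Intermediaries M with M overlaps D: K, P, R, U, Z.
Via K — items with X during K: P, R, U, Z.
Via P — items with X during P: none.
Via R — items with X during R: none.
Via U — items with X during U: R.
Via Z — items with X during Z: none.
Union: P, R, U, Z.

P, R, U, Z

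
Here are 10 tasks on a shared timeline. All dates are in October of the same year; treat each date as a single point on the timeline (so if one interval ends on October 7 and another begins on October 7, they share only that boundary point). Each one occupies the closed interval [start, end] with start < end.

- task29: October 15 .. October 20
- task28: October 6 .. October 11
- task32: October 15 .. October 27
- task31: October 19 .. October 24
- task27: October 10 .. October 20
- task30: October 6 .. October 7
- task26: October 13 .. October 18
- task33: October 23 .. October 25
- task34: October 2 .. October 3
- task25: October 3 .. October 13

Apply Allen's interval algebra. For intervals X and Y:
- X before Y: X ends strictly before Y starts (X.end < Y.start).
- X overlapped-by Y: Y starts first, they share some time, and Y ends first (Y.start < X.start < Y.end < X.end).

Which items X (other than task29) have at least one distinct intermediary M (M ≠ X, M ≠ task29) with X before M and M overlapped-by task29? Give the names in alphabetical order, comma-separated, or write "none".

Target task29 = [October 15, October 20].
Intermediaries M with M overlapped-by task29: task31.
Via task31 — items with X before task31: task25, task26, task28, task30, task34.
Union: task25, task26, task28, task30, task34.

task25, task26, task28, task30, task34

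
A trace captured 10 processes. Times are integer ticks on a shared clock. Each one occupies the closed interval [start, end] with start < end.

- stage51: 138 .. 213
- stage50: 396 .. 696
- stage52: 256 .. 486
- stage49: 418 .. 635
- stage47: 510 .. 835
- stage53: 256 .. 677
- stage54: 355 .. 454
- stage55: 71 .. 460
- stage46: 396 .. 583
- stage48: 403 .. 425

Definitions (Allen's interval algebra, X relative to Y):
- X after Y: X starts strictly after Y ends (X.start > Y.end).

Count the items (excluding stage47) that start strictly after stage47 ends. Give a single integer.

0

Target stage47 = [510, 835].
stage46 [396, 583] → overlaps → no.
stage48 [403, 425] → before → no.
stage49 [418, 635] → overlaps → no.
stage50 [396, 696] → overlaps → no.
stage51 [138, 213] → before → no.
stage52 [256, 486] → before → no.
stage53 [256, 677] → overlaps → no.
stage54 [355, 454] → before → no.
stage55 [71, 460] → before → no.
Total: 0.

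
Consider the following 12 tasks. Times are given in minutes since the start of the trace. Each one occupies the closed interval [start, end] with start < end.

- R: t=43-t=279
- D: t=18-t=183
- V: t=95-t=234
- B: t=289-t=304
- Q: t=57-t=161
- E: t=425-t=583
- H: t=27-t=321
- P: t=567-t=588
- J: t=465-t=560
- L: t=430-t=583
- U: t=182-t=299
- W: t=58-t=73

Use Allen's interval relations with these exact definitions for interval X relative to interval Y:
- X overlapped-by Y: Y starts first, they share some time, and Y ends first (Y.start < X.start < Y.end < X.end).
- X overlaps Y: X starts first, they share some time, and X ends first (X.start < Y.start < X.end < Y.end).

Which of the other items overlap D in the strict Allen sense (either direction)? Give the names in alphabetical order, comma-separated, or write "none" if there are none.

H, R, U, V

Target D = [t=18, t=183].
B [t=289, t=304] → after → no.
E [t=425, t=583] → after → no.
H [t=27, t=321] → overlapped-by → yes.
J [t=465, t=560] → after → no.
L [t=430, t=583] → after → no.
P [t=567, t=588] → after → no.
Q [t=57, t=161] → during → no.
R [t=43, t=279] → overlapped-by → yes.
U [t=182, t=299] → overlapped-by → yes.
V [t=95, t=234] → overlapped-by → yes.
W [t=58, t=73] → during → no.
Result: H, R, U, V.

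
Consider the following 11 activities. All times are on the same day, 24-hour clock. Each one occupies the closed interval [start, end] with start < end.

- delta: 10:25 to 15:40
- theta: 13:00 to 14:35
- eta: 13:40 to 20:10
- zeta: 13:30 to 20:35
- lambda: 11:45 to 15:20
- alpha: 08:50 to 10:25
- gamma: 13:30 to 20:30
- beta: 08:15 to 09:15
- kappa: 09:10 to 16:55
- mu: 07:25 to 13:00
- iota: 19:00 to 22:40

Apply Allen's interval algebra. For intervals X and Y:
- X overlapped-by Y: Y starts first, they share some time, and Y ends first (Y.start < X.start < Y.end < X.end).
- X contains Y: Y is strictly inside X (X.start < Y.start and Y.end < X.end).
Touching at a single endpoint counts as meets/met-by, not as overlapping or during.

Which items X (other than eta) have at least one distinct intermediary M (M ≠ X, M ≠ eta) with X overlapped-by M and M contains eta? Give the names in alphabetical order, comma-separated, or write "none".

Target eta = [13:40, 20:10].
Intermediaries M with M contains eta: gamma, zeta.
Via gamma — items with X overlapped-by gamma: iota.
Via zeta — items with X overlapped-by zeta: iota.
Union: iota.

iota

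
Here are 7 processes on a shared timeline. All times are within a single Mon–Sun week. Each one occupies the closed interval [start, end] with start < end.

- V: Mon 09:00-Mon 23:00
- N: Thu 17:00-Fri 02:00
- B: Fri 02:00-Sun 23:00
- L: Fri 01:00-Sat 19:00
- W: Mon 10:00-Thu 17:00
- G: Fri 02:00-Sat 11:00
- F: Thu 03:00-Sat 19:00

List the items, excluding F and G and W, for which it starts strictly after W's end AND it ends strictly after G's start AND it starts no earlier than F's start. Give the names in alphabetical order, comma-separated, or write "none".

Conditions: its start is strictly after W's end (X.start > Thu 17:00) AND its end is strictly after G's start (X.end > Fri 02:00) AND its start is no earlier than F's start (X.start >= Thu 03:00).
B: start Fri 02:00 > Thu 17:00? ✓; end Sun 23:00 > Fri 02:00? ✓; start Fri 02:00 >= Thu 03:00? ✓ → yes.
L: start Fri 01:00 > Thu 17:00? ✓; end Sat 19:00 > Fri 02:00? ✓; start Fri 01:00 >= Thu 03:00? ✓ → yes.
N: start Thu 17:00 > Thu 17:00? ✗; end Fri 02:00 > Fri 02:00? ✗; start Thu 17:00 >= Thu 03:00? ✓ → no.
V: start Mon 09:00 > Thu 17:00? ✗; end Mon 23:00 > Fri 02:00? ✗; start Mon 09:00 >= Thu 03:00? ✗ → no.
Result: B, L.

B, L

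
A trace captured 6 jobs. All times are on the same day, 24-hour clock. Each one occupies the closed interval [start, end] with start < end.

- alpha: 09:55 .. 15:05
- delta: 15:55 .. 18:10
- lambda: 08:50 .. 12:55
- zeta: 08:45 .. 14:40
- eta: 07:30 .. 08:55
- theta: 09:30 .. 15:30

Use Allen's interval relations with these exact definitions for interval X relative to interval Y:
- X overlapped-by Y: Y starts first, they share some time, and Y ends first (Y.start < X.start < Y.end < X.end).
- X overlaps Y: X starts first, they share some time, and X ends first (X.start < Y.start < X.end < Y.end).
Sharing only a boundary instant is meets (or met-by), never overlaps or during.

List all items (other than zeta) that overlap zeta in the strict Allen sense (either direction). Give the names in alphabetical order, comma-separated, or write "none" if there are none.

Target zeta = [08:45, 14:40].
alpha [09:55, 15:05] → overlapped-by → yes.
delta [15:55, 18:10] → after → no.
eta [07:30, 08:55] → overlaps → yes.
lambda [08:50, 12:55] → during → no.
theta [09:30, 15:30] → overlapped-by → yes.
Result: alpha, eta, theta.

alpha, eta, theta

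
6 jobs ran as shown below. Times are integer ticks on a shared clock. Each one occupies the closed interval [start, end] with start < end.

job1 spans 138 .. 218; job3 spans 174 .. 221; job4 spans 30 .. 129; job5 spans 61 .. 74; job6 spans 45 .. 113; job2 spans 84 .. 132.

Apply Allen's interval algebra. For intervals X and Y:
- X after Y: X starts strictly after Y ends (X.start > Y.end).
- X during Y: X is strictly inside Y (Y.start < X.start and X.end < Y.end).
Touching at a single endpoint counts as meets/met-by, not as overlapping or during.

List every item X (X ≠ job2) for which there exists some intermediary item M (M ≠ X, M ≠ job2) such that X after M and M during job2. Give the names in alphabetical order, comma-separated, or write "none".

none

Target job2 = [84, 132].
Intermediaries M with M during job2: none.
Union: none.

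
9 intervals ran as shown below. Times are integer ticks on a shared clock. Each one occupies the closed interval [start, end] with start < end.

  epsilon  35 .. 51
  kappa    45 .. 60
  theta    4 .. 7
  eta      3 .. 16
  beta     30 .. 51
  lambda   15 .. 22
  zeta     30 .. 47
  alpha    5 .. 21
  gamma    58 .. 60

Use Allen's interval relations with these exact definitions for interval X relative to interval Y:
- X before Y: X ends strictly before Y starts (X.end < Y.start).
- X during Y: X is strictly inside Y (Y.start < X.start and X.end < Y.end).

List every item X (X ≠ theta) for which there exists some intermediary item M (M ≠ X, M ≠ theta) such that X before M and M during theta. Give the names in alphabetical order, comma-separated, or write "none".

Target theta = [4, 7].
Intermediaries M with M during theta: none.
Union: none.

none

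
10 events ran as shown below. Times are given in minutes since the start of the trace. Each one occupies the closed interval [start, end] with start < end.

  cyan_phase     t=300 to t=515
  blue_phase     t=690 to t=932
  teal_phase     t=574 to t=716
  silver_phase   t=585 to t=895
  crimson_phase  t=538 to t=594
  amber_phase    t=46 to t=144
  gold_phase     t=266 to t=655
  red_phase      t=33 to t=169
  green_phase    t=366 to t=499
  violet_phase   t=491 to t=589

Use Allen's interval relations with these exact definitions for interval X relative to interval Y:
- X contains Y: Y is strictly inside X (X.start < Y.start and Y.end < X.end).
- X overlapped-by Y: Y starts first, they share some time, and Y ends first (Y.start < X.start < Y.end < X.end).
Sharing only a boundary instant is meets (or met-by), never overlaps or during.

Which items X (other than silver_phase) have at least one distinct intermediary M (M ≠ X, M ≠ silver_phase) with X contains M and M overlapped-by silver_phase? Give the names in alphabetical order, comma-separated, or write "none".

none

Target silver_phase = [t=585, t=895].
Intermediaries M with M overlapped-by silver_phase: blue_phase.
Via blue_phase — items with X contains blue_phase: none.
Union: none.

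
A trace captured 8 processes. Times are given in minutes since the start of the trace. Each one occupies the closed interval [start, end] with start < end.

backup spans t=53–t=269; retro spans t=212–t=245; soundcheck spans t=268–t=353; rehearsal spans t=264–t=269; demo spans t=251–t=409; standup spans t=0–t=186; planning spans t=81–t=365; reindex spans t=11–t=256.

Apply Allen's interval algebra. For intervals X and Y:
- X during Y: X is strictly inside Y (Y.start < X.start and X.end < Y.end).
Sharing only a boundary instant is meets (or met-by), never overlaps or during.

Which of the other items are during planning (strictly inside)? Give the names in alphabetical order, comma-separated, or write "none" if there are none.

rehearsal, retro, soundcheck

Target planning = [t=81, t=365].
backup [t=53, t=269] → overlaps → no.
demo [t=251, t=409] → overlapped-by → no.
rehearsal [t=264, t=269] → during → yes.
reindex [t=11, t=256] → overlaps → no.
retro [t=212, t=245] → during → yes.
soundcheck [t=268, t=353] → during → yes.
standup [t=0, t=186] → overlaps → no.
Result: rehearsal, retro, soundcheck.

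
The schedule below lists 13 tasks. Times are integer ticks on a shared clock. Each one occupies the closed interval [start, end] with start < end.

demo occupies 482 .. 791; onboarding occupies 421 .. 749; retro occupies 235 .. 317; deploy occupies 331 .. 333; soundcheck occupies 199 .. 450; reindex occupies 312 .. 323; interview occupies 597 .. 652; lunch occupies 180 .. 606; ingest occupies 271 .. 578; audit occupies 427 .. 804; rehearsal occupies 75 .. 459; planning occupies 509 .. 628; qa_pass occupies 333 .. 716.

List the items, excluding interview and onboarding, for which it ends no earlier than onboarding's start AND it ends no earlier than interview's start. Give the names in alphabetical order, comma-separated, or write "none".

audit, demo, lunch, planning, qa_pass

Conditions: its end is no earlier than onboarding's start (X.end >= 421) AND its end is no earlier than interview's start (X.end >= 597).
audit: end 804 >= 421? ✓; end 804 >= 597? ✓ → yes.
demo: end 791 >= 421? ✓; end 791 >= 597? ✓ → yes.
deploy: end 333 >= 421? ✗; end 333 >= 597? ✗ → no.
ingest: end 578 >= 421? ✓; end 578 >= 597? ✗ → no.
lunch: end 606 >= 421? ✓; end 606 >= 597? ✓ → yes.
planning: end 628 >= 421? ✓; end 628 >= 597? ✓ → yes.
qa_pass: end 716 >= 421? ✓; end 716 >= 597? ✓ → yes.
rehearsal: end 459 >= 421? ✓; end 459 >= 597? ✗ → no.
reindex: end 323 >= 421? ✗; end 323 >= 597? ✗ → no.
retro: end 317 >= 421? ✗; end 317 >= 597? ✗ → no.
soundcheck: end 450 >= 421? ✓; end 450 >= 597? ✗ → no.
Result: audit, demo, lunch, planning, qa_pass.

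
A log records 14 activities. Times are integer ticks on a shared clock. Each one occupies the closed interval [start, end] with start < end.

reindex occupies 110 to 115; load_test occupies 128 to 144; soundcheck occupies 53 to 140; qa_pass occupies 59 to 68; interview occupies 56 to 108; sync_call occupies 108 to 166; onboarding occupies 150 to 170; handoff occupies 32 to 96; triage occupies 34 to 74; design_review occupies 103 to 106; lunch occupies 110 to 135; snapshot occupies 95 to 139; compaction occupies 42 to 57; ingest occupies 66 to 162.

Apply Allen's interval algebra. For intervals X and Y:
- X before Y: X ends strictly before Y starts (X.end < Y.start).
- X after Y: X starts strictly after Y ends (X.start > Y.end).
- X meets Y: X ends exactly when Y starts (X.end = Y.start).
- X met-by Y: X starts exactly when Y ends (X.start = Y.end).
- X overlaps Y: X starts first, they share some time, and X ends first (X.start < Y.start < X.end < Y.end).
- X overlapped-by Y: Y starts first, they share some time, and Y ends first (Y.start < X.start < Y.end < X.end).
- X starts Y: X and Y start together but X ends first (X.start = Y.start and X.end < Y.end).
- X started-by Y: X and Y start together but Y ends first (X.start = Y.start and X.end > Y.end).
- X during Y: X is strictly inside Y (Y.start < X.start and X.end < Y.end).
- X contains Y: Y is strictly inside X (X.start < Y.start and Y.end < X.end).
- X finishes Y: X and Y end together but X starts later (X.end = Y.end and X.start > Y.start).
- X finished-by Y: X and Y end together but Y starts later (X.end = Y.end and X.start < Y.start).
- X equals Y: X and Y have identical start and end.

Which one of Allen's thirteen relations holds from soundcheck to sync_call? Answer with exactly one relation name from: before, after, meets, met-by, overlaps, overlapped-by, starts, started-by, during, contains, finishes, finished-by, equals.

overlaps

soundcheck = [53, 140]; sync_call = [108, 166].
Compare endpoints: soundcheck.start < sync_call.start, soundcheck.start < sync_call.end, soundcheck.end > sync_call.start, soundcheck.end < sync_call.end.
That pattern is 'overlaps'.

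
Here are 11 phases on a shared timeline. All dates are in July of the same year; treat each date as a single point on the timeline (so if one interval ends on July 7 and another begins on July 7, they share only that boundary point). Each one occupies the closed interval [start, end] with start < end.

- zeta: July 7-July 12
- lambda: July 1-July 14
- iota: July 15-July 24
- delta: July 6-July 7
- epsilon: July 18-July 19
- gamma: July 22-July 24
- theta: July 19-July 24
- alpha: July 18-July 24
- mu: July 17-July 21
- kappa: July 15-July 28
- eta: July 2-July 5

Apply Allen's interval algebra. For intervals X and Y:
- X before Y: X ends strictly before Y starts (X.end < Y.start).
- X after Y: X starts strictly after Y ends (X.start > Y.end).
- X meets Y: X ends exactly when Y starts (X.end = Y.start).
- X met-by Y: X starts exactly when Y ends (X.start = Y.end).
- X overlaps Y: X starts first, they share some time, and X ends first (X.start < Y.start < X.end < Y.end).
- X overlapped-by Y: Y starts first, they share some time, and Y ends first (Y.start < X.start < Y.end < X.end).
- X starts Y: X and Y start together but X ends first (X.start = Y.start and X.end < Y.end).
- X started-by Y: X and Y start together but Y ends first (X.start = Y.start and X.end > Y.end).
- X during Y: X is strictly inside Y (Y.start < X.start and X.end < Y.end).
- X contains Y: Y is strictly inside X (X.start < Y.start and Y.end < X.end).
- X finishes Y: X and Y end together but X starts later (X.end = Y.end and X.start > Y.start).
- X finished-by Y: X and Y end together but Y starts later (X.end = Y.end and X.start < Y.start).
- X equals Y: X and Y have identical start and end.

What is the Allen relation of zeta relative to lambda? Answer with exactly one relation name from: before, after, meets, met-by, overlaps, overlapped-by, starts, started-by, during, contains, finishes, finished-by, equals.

zeta = [July 7, July 12]; lambda = [July 1, July 14].
Compare endpoints: zeta.start > lambda.start, zeta.start < lambda.end, zeta.end > lambda.start, zeta.end < lambda.end.
That pattern is 'during'.

during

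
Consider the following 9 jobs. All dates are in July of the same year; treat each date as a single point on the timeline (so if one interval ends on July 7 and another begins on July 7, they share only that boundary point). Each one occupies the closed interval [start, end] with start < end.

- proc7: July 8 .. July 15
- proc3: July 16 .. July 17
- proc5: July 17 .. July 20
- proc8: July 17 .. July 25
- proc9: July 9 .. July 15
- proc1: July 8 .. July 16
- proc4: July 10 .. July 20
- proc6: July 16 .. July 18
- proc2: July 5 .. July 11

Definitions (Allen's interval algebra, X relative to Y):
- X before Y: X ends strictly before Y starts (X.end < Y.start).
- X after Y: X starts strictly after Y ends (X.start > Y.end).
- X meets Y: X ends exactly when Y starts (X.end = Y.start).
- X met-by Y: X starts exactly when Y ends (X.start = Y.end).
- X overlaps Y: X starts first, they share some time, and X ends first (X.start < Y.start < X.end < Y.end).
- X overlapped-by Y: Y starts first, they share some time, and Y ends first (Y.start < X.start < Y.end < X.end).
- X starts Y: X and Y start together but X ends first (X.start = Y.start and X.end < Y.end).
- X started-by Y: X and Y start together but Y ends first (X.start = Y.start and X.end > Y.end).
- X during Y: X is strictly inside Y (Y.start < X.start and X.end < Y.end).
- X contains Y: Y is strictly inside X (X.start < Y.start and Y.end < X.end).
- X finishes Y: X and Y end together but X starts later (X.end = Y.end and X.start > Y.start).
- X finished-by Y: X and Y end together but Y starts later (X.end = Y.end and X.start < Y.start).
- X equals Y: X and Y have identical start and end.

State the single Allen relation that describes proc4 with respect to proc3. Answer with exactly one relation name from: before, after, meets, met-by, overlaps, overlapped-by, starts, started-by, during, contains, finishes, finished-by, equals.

contains

proc4 = [July 10, July 20]; proc3 = [July 16, July 17].
Compare endpoints: proc4.start < proc3.start, proc4.start < proc3.end, proc4.end > proc3.start, proc4.end > proc3.end.
That pattern is 'contains'.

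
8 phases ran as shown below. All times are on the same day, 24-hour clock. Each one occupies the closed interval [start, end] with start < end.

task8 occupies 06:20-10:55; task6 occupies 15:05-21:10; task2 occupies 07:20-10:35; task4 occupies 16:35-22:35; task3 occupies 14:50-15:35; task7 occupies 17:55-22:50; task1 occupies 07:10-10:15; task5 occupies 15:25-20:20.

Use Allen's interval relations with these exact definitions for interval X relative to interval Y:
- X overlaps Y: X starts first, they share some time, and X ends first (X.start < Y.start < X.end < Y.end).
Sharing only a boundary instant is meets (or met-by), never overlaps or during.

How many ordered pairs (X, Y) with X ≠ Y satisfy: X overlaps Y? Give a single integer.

Checking all 56 ordered pairs for relation 'overlaps'; matching pairs in alphabetical order:
(task1, task2): task1 overlaps task2 ✓
(task3, task5): task3 overlaps task5 ✓
(task3, task6): task3 overlaps task6 ✓
(task4, task7): task4 overlaps task7 ✓
(task5, task4): task5 overlaps task4 ✓
(task5, task7): task5 overlaps task7 ✓
(task6, task4): task6 overlaps task4 ✓
(task6, task7): task6 overlaps task7 ✓
Count: 8.

8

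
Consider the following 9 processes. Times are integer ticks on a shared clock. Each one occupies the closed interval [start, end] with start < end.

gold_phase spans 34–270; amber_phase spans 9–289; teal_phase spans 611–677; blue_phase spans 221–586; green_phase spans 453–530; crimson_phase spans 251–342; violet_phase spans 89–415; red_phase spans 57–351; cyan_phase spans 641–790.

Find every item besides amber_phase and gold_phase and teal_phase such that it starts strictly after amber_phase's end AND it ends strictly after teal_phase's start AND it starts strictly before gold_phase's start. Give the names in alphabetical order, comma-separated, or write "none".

none

Conditions: its start is strictly after amber_phase's end (X.start > 289) AND its end is strictly after teal_phase's start (X.end > 611) AND its start is strictly before gold_phase's start (X.start < 34).
blue_phase: start 221 > 289? ✗; end 586 > 611? ✗; start 221 < 34? ✗ → no.
crimson_phase: start 251 > 289? ✗; end 342 > 611? ✗; start 251 < 34? ✗ → no.
cyan_phase: start 641 > 289? ✓; end 790 > 611? ✓; start 641 < 34? ✗ → no.
green_phase: start 453 > 289? ✓; end 530 > 611? ✗; start 453 < 34? ✗ → no.
red_phase: start 57 > 289? ✗; end 351 > 611? ✗; start 57 < 34? ✗ → no.
violet_phase: start 89 > 289? ✗; end 415 > 611? ✗; start 89 < 34? ✗ → no.
Result: none.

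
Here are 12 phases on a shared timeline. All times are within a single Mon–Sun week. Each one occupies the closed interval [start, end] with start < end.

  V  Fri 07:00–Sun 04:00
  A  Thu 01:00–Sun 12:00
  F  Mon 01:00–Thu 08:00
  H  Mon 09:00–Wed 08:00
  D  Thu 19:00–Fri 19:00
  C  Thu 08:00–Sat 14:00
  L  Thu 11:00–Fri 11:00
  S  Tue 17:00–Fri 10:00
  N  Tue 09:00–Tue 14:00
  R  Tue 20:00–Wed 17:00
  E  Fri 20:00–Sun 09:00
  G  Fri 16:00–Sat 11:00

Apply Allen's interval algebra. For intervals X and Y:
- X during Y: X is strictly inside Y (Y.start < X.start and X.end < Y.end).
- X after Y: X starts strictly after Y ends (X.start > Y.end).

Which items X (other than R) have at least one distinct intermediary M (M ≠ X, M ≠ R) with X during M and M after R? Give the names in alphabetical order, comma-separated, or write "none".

C, D, E, G, L, V

Target R = [Tue 20:00, Wed 17:00].
Intermediaries M with M after R: A, C, D, E, G, L, V.
Via A — items with X during A: C, D, E, G, L, V.
Via C — items with X during C: D, G, L.
Via D — items with X during D: none.
Via E — items with X during E: none.
Via G — items with X during G: none.
Via L — items with X during L: none.
Via V — items with X during V: G.
Union: C, D, E, G, L, V.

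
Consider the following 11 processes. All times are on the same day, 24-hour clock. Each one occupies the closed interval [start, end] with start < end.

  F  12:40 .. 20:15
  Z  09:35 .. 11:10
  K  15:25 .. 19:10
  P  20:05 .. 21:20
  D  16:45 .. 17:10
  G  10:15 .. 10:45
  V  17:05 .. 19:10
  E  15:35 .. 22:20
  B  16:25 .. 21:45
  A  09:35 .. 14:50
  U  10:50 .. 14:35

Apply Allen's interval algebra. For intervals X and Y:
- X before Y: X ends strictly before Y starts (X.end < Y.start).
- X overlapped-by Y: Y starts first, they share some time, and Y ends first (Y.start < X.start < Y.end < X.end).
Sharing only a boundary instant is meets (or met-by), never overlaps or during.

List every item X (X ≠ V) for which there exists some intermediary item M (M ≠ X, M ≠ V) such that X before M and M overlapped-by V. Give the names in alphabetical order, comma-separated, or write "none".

Target V = [17:05, 19:10].
Intermediaries M with M overlapped-by V: none.
Union: none.

none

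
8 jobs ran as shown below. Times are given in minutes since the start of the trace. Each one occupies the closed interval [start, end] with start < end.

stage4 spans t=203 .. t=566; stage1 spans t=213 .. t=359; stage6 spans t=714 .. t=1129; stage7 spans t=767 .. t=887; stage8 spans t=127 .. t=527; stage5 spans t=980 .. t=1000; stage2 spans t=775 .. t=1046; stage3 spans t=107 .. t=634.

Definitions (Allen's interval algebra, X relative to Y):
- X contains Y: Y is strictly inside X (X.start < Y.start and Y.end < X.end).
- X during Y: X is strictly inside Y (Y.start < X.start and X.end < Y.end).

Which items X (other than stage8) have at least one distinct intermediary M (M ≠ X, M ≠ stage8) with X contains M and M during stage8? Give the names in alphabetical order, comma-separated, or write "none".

stage3, stage4

Target stage8 = [t=127, t=527].
Intermediaries M with M during stage8: stage1.
Via stage1 — items with X contains stage1: stage3, stage4.
Union: stage3, stage4.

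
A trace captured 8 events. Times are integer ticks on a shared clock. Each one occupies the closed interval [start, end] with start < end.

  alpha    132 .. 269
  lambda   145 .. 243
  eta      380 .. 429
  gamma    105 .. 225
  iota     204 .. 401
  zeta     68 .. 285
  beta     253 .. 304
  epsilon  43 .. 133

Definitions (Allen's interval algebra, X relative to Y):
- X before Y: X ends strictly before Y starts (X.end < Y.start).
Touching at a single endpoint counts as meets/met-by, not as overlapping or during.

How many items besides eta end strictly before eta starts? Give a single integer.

6

Target eta = [380, 429].
alpha [132, 269] → before → counts.
beta [253, 304] → before → counts.
epsilon [43, 133] → before → counts.
gamma [105, 225] → before → counts.
iota [204, 401] → overlaps → no.
lambda [145, 243] → before → counts.
zeta [68, 285] → before → counts.
Total: 6.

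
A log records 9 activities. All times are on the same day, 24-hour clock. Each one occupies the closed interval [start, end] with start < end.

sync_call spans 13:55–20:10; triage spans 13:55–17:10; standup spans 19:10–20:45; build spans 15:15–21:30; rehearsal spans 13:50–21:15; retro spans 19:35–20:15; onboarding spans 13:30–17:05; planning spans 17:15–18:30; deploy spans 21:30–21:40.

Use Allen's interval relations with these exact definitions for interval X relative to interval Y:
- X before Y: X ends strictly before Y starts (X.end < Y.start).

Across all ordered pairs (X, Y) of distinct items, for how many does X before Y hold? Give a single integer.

15

Checking all 72 ordered pairs for relation 'before'; matching pairs in alphabetical order:
(onboarding, deploy): onboarding before deploy ✓
(onboarding, planning): onboarding before planning ✓
(onboarding, retro): onboarding before retro ✓
(onboarding, standup): onboarding before standup ✓
(planning, deploy): planning before deploy ✓
(planning, retro): planning before retro ✓
(planning, standup): planning before standup ✓
(rehearsal, deploy): rehearsal before deploy ✓
(retro, deploy): retro before deploy ✓
(standup, deploy): standup before deploy ✓
(sync_call, deploy): sync_call before deploy ✓
(triage, deploy): triage before deploy ✓
(triage, planning): triage before planning ✓
(triage, retro): triage before retro ✓
(triage, standup): triage before standup ✓
Count: 15.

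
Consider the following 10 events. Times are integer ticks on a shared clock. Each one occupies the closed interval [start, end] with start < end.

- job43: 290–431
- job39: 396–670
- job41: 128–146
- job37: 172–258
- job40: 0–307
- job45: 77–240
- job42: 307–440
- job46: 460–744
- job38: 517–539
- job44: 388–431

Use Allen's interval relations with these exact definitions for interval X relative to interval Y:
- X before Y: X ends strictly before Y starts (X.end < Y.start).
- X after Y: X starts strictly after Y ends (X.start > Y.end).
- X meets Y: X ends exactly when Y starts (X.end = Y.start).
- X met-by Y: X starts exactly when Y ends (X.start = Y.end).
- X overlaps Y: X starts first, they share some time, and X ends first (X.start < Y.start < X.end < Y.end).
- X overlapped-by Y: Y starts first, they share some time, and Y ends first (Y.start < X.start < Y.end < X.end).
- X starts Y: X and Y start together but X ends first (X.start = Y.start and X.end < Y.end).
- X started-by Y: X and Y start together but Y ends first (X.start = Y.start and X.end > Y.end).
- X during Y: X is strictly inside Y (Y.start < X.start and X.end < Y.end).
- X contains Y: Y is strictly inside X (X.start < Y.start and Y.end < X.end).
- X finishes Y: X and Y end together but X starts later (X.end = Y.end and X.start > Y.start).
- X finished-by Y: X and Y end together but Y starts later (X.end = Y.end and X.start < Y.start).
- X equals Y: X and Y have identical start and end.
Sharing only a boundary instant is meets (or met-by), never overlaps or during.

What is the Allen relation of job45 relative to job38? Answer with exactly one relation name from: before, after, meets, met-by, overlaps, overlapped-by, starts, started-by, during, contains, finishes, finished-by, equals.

before

job45 = [77, 240]; job38 = [517, 539].
Compare endpoints: job45.start < job38.start, job45.start < job38.end, job45.end < job38.start, job45.end < job38.end.
That pattern is 'before'.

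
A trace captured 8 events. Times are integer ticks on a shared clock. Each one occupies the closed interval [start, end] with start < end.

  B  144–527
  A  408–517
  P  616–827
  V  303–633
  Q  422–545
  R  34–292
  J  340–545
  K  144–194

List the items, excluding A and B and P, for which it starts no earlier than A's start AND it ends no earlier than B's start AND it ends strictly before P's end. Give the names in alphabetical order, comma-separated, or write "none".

Conditions: its start is no earlier than A's start (X.start >= 408) AND its end is no earlier than B's start (X.end >= 144) AND its end is strictly before P's end (X.end < 827).
J: start 340 >= 408? ✗; end 545 >= 144? ✓; end 545 < 827? ✓ → no.
K: start 144 >= 408? ✗; end 194 >= 144? ✓; end 194 < 827? ✓ → no.
Q: start 422 >= 408? ✓; end 545 >= 144? ✓; end 545 < 827? ✓ → yes.
R: start 34 >= 408? ✗; end 292 >= 144? ✓; end 292 < 827? ✓ → no.
V: start 303 >= 408? ✗; end 633 >= 144? ✓; end 633 < 827? ✓ → no.
Result: Q.

Q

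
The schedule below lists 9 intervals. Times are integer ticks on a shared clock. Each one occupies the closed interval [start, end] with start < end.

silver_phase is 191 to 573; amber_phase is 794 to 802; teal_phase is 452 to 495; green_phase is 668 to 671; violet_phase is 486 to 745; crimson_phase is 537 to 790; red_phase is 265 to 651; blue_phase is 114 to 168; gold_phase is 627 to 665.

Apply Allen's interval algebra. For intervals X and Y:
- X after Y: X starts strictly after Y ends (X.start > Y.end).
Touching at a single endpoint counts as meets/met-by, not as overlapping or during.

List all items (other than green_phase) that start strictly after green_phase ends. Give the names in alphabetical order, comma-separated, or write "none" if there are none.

Target green_phase = [668, 671].
amber_phase [794, 802] → after → yes.
blue_phase [114, 168] → before → no.
crimson_phase [537, 790] → contains → no.
gold_phase [627, 665] → before → no.
red_phase [265, 651] → before → no.
silver_phase [191, 573] → before → no.
teal_phase [452, 495] → before → no.
violet_phase [486, 745] → contains → no.
Result: amber_phase.

amber_phase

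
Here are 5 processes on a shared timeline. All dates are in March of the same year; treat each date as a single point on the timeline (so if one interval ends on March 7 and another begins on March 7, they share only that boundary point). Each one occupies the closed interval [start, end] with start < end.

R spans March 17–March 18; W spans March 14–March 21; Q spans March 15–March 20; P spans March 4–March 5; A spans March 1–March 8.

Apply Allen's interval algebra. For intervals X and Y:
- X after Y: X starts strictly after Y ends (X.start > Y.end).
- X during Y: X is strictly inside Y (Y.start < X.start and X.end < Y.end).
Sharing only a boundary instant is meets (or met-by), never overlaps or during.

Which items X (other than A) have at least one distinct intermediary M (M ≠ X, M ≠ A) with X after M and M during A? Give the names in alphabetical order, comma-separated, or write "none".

Target A = [March 1, March 8].
Intermediaries M with M during A: P.
Via P — items with X after P: Q, R, W.
Union: Q, R, W.

Q, R, W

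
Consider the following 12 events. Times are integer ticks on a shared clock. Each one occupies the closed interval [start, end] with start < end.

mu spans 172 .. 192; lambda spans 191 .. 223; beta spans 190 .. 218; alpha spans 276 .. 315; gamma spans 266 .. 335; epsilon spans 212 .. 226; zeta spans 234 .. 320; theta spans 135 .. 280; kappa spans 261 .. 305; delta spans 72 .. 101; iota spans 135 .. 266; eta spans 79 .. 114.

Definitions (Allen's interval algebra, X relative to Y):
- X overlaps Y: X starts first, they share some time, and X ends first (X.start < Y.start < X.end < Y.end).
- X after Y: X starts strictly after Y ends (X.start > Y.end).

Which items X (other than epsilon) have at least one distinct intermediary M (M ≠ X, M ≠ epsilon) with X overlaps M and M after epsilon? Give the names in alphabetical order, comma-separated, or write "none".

iota, kappa, theta, zeta

Target epsilon = [212, 226].
Intermediaries M with M after epsilon: alpha, gamma, kappa, zeta.
Via alpha — items with X overlaps alpha: kappa, theta.
Via gamma — items with X overlaps gamma: kappa, theta, zeta.
Via kappa — items with X overlaps kappa: iota, theta.
Via zeta — items with X overlaps zeta: iota, theta.
Union: iota, kappa, theta, zeta.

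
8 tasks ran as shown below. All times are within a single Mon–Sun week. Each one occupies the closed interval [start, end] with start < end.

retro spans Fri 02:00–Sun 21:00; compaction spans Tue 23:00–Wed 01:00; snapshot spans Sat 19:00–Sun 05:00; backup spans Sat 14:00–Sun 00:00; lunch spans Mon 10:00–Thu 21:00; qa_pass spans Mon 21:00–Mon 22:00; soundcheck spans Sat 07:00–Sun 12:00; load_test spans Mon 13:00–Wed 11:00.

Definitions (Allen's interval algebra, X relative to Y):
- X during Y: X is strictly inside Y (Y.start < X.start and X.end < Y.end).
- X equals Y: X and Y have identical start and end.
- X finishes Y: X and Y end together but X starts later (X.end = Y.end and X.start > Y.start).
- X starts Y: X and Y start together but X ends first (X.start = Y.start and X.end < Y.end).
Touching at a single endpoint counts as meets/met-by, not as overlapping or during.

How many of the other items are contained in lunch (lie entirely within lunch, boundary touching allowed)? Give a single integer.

3

Target lunch = [Mon 10:00, Thu 21:00].
backup [Sat 14:00, Sun 00:00] → after → no.
compaction [Tue 23:00, Wed 01:00] → during → counts.
load_test [Mon 13:00, Wed 11:00] → during → counts.
qa_pass [Mon 21:00, Mon 22:00] → during → counts.
retro [Fri 02:00, Sun 21:00] → after → no.
snapshot [Sat 19:00, Sun 05:00] → after → no.
soundcheck [Sat 07:00, Sun 12:00] → after → no.
Total: 3.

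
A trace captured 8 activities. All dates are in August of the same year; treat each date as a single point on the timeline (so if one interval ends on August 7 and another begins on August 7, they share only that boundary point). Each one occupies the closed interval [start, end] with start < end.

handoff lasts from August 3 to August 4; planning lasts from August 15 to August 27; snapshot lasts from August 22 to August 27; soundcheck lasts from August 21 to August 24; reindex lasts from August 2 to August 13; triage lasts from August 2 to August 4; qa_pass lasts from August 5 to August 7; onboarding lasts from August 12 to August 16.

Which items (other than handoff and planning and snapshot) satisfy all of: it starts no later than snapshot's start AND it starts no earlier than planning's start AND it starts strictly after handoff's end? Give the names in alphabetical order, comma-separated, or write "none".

soundcheck

Conditions: its start is no later than snapshot's start (X.start <= August 22) AND its start is no earlier than planning's start (X.start >= August 15) AND its start is strictly after handoff's end (X.start > August 4).
onboarding: start August 12 <= August 22? ✓; start August 12 >= August 15? ✗; start August 12 > August 4? ✓ → no.
qa_pass: start August 5 <= August 22? ✓; start August 5 >= August 15? ✗; start August 5 > August 4? ✓ → no.
reindex: start August 2 <= August 22? ✓; start August 2 >= August 15? ✗; start August 2 > August 4? ✗ → no.
soundcheck: start August 21 <= August 22? ✓; start August 21 >= August 15? ✓; start August 21 > August 4? ✓ → yes.
triage: start August 2 <= August 22? ✓; start August 2 >= August 15? ✗; start August 2 > August 4? ✗ → no.
Result: soundcheck.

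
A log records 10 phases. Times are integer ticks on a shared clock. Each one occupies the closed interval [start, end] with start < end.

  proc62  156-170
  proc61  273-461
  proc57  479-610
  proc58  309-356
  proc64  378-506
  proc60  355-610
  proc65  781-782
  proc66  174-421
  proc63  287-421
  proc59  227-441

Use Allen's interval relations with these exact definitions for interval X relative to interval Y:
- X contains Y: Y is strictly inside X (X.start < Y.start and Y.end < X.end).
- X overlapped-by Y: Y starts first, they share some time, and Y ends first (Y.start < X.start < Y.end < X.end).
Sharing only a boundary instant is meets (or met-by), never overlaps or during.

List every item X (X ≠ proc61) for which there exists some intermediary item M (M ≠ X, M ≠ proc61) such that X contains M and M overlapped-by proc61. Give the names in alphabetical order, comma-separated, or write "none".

Target proc61 = [273, 461].
Intermediaries M with M overlapped-by proc61: proc60, proc64.
Via proc60 — items with X contains proc60: none.
Via proc64 — items with X contains proc64: proc60.
Union: proc60.

proc60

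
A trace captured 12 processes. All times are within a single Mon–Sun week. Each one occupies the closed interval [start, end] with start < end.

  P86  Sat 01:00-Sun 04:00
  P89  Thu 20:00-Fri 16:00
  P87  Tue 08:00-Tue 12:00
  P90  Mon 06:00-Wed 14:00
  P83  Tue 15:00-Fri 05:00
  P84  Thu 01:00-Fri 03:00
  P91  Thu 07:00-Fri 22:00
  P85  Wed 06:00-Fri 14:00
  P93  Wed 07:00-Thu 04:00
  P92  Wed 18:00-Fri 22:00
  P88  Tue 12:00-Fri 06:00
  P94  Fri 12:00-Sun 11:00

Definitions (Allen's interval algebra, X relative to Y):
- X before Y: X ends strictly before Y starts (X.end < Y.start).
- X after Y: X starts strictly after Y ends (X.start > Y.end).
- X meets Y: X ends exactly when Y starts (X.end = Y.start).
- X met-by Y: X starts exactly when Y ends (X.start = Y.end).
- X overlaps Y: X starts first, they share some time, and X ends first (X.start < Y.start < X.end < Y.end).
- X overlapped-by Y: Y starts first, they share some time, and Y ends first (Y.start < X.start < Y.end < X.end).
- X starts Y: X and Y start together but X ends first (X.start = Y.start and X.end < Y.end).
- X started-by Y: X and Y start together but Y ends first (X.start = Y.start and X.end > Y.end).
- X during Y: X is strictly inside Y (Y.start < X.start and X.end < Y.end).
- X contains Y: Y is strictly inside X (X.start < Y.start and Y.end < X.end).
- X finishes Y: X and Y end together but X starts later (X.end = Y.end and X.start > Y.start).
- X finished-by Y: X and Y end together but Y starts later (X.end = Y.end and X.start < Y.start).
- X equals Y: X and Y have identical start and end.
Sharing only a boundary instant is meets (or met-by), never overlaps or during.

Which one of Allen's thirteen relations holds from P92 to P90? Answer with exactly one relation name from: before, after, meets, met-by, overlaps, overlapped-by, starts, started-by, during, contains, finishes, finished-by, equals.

after

P92 = [Wed 18:00, Fri 22:00]; P90 = [Mon 06:00, Wed 14:00].
Compare endpoints: P92.start > P90.start, P92.start > P90.end, P92.end > P90.start, P92.end > P90.end.
That pattern is 'after'.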